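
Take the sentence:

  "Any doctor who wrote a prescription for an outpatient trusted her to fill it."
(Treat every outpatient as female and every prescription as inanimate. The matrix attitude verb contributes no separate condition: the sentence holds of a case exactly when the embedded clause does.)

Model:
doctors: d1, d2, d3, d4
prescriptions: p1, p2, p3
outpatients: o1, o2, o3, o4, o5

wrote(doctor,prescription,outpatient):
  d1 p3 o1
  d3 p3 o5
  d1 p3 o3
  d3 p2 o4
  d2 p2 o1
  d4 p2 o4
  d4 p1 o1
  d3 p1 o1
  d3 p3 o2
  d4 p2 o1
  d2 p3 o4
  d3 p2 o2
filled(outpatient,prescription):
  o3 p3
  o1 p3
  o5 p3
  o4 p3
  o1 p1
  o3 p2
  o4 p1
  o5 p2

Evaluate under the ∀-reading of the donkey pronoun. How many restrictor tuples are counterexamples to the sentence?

"her" takes "an outpatient" as antecedent and "it" takes "a prescription"; both are donkey pronouns co-varying with the restrictor.
Strong reading: for every (d,p,o) with wrote(d,p,o), filled(o,p).
Restrictor triples: (d1,p3,o1)→filled(o1,p3) ✓  (d1,p3,o3)→filled(o3,p3) ✓  (d2,p2,o1)→filled(o1,p2) ✗  (d2,p3,o4)→filled(o4,p3) ✓  (d3,p1,o1)→filled(o1,p1) ✓  (d3,p2,o2)→filled(o2,p2) ✗  (d3,p2,o4)→filled(o4,p2) ✗  (d3,p3,o2)→filled(o2,p3) ✗  (d3,p3,o5)→filled(o5,p3) ✓  (d4,p1,o1)→filled(o1,p1) ✓  (d4,p2,o1)→filled(o1,p2) ✗  (d4,p2,o4)→filled(o4,p2) ✗
Counterexamples (restrictor triples failing the scope): 6.

6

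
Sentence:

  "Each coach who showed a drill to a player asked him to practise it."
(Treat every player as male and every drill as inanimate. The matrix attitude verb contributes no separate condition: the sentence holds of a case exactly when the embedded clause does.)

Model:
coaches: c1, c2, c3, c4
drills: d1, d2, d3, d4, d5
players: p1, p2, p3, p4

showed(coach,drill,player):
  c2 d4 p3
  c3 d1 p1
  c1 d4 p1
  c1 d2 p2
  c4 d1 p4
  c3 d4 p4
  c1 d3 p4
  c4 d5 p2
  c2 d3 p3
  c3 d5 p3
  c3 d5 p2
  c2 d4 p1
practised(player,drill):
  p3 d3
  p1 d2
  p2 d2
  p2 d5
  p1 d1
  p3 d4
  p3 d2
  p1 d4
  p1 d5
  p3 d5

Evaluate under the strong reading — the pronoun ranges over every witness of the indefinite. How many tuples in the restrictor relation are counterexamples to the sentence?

3

"him" takes "a player" as antecedent and "it" takes "a drill"; both are donkey pronouns co-varying with the restrictor.
Strong reading: for every (c,d,p) with showed(c,d,p), practised(p,d).
Restrictor triples: (c1,d2,p2)→practised(p2,d2) ✓  (c1,d3,p4)→practised(p4,d3) ✗  (c1,d4,p1)→practised(p1,d4) ✓  (c2,d3,p3)→practised(p3,d3) ✓  (c2,d4,p1)→practised(p1,d4) ✓  (c2,d4,p3)→practised(p3,d4) ✓  (c3,d1,p1)→practised(p1,d1) ✓  (c3,d4,p4)→practised(p4,d4) ✗  (c3,d5,p2)→practised(p2,d5) ✓  (c3,d5,p3)→practised(p3,d5) ✓  (c4,d1,p4)→practised(p4,d1) ✗  (c4,d5,p2)→practised(p2,d5) ✓
Counterexamples (restrictor triples failing the scope): 3.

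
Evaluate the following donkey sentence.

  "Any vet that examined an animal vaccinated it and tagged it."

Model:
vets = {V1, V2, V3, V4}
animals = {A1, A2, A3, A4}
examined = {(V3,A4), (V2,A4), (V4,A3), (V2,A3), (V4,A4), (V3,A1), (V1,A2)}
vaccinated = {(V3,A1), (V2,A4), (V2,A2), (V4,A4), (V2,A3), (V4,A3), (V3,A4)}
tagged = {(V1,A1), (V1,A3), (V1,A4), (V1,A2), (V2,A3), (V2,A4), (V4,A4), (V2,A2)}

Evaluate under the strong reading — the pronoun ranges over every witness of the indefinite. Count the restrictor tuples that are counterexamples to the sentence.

4

"it" takes "an animal" as antecedent — a donkey pronoun bound across the clause boundary.
Strong reading: for every (v,a) with examined(v,a), vaccinated(v,a) ∧ tagged(v,a).
Restrictor pairs: (V1,A2) ✗  (V2,A3) ✓  (V2,A4) ✓  (V3,A1) ✗  (V3,A4) ✗  (V4,A3) ✗  (V4,A4) ✓
Counterexamples (restrictor pairs failing the scope): 4.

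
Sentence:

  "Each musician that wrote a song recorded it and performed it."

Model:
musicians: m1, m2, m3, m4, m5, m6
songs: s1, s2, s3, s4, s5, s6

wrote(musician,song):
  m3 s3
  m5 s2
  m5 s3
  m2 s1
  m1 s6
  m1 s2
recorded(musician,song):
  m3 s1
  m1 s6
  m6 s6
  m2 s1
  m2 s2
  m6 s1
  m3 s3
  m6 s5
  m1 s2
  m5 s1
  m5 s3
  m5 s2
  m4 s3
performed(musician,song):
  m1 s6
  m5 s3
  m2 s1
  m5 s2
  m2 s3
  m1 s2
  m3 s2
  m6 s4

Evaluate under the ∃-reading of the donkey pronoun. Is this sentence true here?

"it" takes "a song" as antecedent — a donkey pronoun bound across the clause boundary.
Weak reading: every musician m with some wrote-song has at least one wrote-song s such that recorded(m,s) ∧ performed(m,s).
Per musician: m1:✓  m2:✓  m3:✗  m5:✓
m3 has no witness among its wrote-songs.

False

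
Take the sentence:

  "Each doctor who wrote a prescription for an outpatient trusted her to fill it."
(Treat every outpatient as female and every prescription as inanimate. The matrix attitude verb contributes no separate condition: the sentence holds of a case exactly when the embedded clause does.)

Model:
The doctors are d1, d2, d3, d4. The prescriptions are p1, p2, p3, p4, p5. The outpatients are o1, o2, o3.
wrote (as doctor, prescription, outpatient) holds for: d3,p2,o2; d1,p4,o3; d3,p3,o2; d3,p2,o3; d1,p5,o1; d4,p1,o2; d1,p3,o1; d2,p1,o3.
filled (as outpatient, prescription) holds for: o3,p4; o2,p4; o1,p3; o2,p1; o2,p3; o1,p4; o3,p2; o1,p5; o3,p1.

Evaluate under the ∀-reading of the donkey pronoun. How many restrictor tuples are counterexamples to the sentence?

1

"her" takes "an outpatient" as antecedent and "it" takes "a prescription"; both are donkey pronouns co-varying with the restrictor.
Strong reading: for every (d,p,o) with wrote(d,p,o), filled(o,p).
Restrictor triples: (d1,p3,o1)→filled(o1,p3) ✓  (d1,p4,o3)→filled(o3,p4) ✓  (d1,p5,o1)→filled(o1,p5) ✓  (d2,p1,o3)→filled(o3,p1) ✓  (d3,p2,o2)→filled(o2,p2) ✗  (d3,p2,o3)→filled(o3,p2) ✓  (d3,p3,o2)→filled(o2,p3) ✓  (d4,p1,o2)→filled(o2,p1) ✓
Counterexamples (restrictor triples failing the scope): 1.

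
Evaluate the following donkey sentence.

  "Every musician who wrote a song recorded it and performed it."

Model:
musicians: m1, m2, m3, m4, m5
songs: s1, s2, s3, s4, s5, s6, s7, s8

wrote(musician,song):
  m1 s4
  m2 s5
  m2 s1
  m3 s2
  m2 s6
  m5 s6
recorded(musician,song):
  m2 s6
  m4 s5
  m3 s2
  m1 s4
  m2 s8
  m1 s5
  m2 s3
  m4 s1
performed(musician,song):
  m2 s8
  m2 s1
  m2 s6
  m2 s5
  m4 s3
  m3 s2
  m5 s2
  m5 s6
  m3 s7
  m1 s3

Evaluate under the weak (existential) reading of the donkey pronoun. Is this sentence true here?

False

"it" takes "a song" as antecedent — a donkey pronoun bound across the clause boundary.
Weak reading: every musician m with some wrote-song has at least one wrote-song s such that recorded(m,s) ∧ performed(m,s).
Per musician: m1:✗  m2:✓  m3:✓  m5:✗
m1 has no witness among its wrote-songs.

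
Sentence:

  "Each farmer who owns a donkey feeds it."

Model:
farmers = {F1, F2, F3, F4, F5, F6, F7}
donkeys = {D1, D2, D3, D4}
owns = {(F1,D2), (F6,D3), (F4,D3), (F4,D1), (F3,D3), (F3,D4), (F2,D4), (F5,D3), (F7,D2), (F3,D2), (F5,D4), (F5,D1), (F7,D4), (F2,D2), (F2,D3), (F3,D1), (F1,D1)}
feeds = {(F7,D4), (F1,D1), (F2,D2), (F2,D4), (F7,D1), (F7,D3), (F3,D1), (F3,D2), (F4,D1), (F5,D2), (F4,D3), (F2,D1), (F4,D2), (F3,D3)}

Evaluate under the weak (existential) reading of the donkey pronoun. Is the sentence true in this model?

False

"it" takes "a donkey" as antecedent — a donkey pronoun bound across the clause boundary.
Weak reading: every farmer f with some owns-donkey has at least one owns-donkey d such that feeds(f,d).
Per farmer: F1:✓  F2:✓  F3:✓  F4:✓  F5:✗  F6:✗  F7:✓
F5 has no witness among its owns-donkeys.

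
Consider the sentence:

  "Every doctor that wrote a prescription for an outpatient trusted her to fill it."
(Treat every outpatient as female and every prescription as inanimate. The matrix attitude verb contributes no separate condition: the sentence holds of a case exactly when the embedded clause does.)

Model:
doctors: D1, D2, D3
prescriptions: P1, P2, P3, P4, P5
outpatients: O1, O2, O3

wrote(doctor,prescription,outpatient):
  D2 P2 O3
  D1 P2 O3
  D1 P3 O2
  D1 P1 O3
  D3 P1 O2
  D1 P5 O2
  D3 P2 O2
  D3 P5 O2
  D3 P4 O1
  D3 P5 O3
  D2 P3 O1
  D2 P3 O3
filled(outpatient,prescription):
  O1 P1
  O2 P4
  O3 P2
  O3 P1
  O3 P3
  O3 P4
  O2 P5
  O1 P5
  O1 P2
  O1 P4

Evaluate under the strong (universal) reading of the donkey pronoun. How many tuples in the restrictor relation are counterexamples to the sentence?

5

"her" takes "an outpatient" as antecedent and "it" takes "a prescription"; both are donkey pronouns co-varying with the restrictor.
Strong reading: for every (d,p,o) with wrote(d,p,o), filled(o,p).
Restrictor triples: (D1,P1,O3)→filled(O3,P1) ✓  (D1,P2,O3)→filled(O3,P2) ✓  (D1,P3,O2)→filled(O2,P3) ✗  (D1,P5,O2)→filled(O2,P5) ✓  (D2,P2,O3)→filled(O3,P2) ✓  (D2,P3,O1)→filled(O1,P3) ✗  (D2,P3,O3)→filled(O3,P3) ✓  (D3,P1,O2)→filled(O2,P1) ✗  (D3,P2,O2)→filled(O2,P2) ✗  (D3,P4,O1)→filled(O1,P4) ✓  (D3,P5,O2)→filled(O2,P5) ✓  (D3,P5,O3)→filled(O3,P5) ✗
Counterexamples (restrictor triples failing the scope): 5.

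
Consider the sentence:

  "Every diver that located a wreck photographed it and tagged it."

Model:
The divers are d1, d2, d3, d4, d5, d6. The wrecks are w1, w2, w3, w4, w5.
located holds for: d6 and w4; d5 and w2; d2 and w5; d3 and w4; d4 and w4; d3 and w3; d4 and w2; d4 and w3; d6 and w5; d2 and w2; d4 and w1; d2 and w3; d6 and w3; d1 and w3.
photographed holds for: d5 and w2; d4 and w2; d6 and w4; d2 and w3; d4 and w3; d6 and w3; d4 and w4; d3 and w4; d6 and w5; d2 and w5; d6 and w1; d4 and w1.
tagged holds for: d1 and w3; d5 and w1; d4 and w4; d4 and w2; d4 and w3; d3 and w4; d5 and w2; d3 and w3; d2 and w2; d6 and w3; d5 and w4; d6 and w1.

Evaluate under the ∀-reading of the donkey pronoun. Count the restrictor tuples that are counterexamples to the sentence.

"it" takes "a wreck" as antecedent — a donkey pronoun bound across the clause boundary.
Strong reading: for every (d,w) with located(d,w), photographed(d,w) ∧ tagged(d,w).
Restrictor pairs: (d1,w3) ✗  (d2,w2) ✗  (d2,w3) ✗  (d2,w5) ✗  (d3,w3) ✗  (d3,w4) ✓  (d4,w1) ✗  (d4,w2) ✓  (d4,w3) ✓  (d4,w4) ✓  (d5,w2) ✓  (d6,w3) ✓  (d6,w4) ✗  (d6,w5) ✗
Counterexamples (restrictor pairs failing the scope): 8.

8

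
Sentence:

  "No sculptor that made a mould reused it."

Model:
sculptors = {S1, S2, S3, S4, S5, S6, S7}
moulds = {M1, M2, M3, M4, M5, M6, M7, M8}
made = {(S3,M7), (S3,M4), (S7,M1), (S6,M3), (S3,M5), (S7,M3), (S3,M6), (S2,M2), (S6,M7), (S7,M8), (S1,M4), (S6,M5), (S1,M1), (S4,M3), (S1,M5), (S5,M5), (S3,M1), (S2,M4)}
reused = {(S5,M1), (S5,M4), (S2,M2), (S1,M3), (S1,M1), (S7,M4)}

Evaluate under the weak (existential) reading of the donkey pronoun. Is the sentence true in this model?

False

"it" takes "a mould" as antecedent — a donkey pronoun bound across the clause boundary.
Truth condition: for no (s,m) with made(s,m) does reused(s,m) hold.
Restrictor pairs — does the scope hold? (S1,M1):holds  (S1,M4):fails  (S1,M5):fails  (S2,M2):holds  (S2,M4):fails  (S3,M1):fails  (S3,M4):fails  (S3,M5):fails  (S3,M6):fails  (S3,M7):fails  (S4,M3):fails  (S5,M5):fails  (S6,M3):fails  (S6,M5):fails  (S6,M7):fails  (S7,M1):fails  (S7,M3):fails  (S7,M8):fails
Scope holds for 2 pair(s), so the sentence is false.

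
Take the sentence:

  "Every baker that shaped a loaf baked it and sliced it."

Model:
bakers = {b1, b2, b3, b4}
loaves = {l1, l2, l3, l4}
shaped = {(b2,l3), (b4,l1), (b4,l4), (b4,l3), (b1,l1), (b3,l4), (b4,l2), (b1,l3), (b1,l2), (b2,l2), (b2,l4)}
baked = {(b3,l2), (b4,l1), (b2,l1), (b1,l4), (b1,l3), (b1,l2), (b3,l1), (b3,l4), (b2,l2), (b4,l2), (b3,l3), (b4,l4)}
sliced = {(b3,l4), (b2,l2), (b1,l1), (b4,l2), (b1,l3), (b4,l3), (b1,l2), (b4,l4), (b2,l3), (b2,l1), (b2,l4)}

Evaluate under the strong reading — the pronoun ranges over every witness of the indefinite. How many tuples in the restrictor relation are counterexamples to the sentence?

5

"it" takes "a loaf" as antecedent — a donkey pronoun bound across the clause boundary.
Strong reading: for every (b,l) with shaped(b,l), baked(b,l) ∧ sliced(b,l).
Restrictor pairs: (b1,l1) ✗  (b1,l2) ✓  (b1,l3) ✓  (b2,l2) ✓  (b2,l3) ✗  (b2,l4) ✗  (b3,l4) ✓  (b4,l1) ✗  (b4,l2) ✓  (b4,l3) ✗  (b4,l4) ✓
Counterexamples (restrictor pairs failing the scope): 5.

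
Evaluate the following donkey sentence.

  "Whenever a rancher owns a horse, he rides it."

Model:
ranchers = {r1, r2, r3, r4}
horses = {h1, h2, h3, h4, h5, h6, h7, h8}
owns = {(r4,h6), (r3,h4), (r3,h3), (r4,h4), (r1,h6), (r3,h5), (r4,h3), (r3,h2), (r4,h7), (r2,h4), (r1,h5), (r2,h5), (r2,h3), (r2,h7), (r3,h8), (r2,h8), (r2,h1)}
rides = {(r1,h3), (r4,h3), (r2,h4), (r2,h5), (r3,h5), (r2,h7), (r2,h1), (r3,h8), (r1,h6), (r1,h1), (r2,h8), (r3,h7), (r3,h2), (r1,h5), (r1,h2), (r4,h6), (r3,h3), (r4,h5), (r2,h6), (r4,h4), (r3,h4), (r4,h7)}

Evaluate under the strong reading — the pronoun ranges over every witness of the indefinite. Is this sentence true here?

False

"it" takes "a horse" as antecedent — a donkey pronoun bound across the clause boundary.
Strong reading: for every (r,h) with owns(r,h), rides(r,h).
Restrictor pairs: (r1,h5) ✓  (r1,h6) ✓  (r2,h1) ✓  (r2,h3) ✗  (r2,h4) ✓  (r2,h5) ✓  (r2,h7) ✓  (r2,h8) ✓  (r3,h2) ✓  (r3,h3) ✓  (r3,h4) ✓  (r3,h5) ✓  (r3,h8) ✓  (r4,h3) ✓  (r4,h4) ✓  (r4,h6) ✓  (r4,h7) ✓
Counterexample: (r2,h3) is in owns but fails the scope.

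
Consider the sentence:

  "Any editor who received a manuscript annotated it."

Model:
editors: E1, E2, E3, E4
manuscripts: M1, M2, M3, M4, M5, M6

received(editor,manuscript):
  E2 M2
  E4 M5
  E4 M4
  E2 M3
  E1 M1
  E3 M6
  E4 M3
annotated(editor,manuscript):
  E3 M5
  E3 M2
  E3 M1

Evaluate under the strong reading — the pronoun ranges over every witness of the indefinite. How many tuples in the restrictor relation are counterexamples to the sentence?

"it" takes "a manuscript" as antecedent — a donkey pronoun bound across the clause boundary.
Strong reading: for every (e,m) with received(e,m), annotated(e,m).
Restrictor pairs: (E1,M1) ✗  (E2,M2) ✗  (E2,M3) ✗  (E3,M6) ✗  (E4,M3) ✗  (E4,M4) ✗  (E4,M5) ✗
Counterexamples (restrictor pairs failing the scope): 7.

7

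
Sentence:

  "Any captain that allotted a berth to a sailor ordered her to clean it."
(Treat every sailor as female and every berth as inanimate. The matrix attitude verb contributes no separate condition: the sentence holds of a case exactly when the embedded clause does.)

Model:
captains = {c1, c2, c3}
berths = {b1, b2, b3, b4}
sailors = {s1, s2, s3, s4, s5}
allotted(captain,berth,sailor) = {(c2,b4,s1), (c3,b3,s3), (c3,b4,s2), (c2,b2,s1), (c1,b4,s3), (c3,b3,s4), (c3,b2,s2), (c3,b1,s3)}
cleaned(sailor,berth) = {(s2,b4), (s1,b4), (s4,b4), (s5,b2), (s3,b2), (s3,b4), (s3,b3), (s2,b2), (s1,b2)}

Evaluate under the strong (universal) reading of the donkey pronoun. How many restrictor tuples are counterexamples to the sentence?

2

"her" takes "a sailor" as antecedent and "it" takes "a berth"; both are donkey pronouns co-varying with the restrictor.
Strong reading: for every (c,b,s) with allotted(c,b,s), cleaned(s,b).
Restrictor triples: (c1,b4,s3)→cleaned(s3,b4) ✓  (c2,b2,s1)→cleaned(s1,b2) ✓  (c2,b4,s1)→cleaned(s1,b4) ✓  (c3,b1,s3)→cleaned(s3,b1) ✗  (c3,b2,s2)→cleaned(s2,b2) ✓  (c3,b3,s3)→cleaned(s3,b3) ✓  (c3,b3,s4)→cleaned(s4,b3) ✗  (c3,b4,s2)→cleaned(s2,b4) ✓
Counterexamples (restrictor triples failing the scope): 2.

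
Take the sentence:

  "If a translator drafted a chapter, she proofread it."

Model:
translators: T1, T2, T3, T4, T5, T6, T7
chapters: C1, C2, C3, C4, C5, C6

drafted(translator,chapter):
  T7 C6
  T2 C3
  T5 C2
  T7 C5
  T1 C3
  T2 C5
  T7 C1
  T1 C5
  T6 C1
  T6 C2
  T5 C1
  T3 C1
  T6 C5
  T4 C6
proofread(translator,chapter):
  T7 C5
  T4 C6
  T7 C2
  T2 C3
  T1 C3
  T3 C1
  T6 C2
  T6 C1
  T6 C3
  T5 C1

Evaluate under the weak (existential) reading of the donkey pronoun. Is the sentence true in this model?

"it" takes "a chapter" as antecedent — a donkey pronoun bound across the clause boundary.
Weak reading: every translator t with some drafted-chapter has at least one drafted-chapter c such that proofread(t,c).
Per translator: T1:✓  T2:✓  T3:✓  T4:✓  T5:✓  T6:✓  T7:✓
Every translator in the restrictor has a witness.

True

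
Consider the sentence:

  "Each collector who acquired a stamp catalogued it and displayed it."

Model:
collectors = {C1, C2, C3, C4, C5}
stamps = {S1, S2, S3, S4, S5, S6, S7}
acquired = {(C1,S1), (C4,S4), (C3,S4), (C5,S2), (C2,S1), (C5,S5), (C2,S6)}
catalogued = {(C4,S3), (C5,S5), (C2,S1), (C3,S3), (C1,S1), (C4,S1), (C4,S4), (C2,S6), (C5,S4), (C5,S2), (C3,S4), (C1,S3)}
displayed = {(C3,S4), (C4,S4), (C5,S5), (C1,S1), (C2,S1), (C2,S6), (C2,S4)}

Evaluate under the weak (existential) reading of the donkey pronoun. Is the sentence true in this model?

True

"it" takes "a stamp" as antecedent — a donkey pronoun bound across the clause boundary.
Weak reading: every collector c with some acquired-stamp has at least one acquired-stamp s such that catalogued(c,s) ∧ displayed(c,s).
Per collector: C1:✓  C2:✓  C3:✓  C4:✓  C5:✓
Every collector in the restrictor has a witness.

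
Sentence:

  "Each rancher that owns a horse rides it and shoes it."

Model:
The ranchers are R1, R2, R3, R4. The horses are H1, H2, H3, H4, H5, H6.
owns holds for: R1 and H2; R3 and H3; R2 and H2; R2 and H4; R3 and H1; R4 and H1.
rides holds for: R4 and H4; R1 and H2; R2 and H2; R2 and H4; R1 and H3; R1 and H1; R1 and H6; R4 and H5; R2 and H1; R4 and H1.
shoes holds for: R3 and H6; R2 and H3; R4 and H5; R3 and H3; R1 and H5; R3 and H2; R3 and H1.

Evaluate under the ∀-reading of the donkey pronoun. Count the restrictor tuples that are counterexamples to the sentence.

6

"it" takes "a horse" as antecedent — a donkey pronoun bound across the clause boundary.
Strong reading: for every (r,h) with owns(r,h), rides(r,h) ∧ shoes(r,h).
Restrictor pairs: (R1,H2) ✗  (R2,H2) ✗  (R2,H4) ✗  (R3,H1) ✗  (R3,H3) ✗  (R4,H1) ✗
Counterexamples (restrictor pairs failing the scope): 6.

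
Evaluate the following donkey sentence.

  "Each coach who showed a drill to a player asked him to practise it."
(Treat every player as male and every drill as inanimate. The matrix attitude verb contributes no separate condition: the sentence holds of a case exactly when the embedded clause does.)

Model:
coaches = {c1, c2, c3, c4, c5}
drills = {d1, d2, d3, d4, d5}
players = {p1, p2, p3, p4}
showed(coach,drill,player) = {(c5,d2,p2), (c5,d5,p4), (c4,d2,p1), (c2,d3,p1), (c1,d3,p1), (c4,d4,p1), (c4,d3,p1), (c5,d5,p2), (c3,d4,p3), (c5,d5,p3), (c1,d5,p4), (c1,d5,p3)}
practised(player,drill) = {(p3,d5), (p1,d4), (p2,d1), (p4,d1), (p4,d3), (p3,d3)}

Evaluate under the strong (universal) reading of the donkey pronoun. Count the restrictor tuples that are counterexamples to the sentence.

9

"him" takes "a player" as antecedent and "it" takes "a drill"; both are donkey pronouns co-varying with the restrictor.
Strong reading: for every (c,d,p) with showed(c,d,p), practised(p,d).
Restrictor triples: (c1,d3,p1)→practised(p1,d3) ✗  (c1,d5,p3)→practised(p3,d5) ✓  (c1,d5,p4)→practised(p4,d5) ✗  (c2,d3,p1)→practised(p1,d3) ✗  (c3,d4,p3)→practised(p3,d4) ✗  (c4,d2,p1)→practised(p1,d2) ✗  (c4,d3,p1)→practised(p1,d3) ✗  (c4,d4,p1)→practised(p1,d4) ✓  (c5,d2,p2)→practised(p2,d2) ✗  (c5,d5,p2)→practised(p2,d5) ✗  (c5,d5,p3)→practised(p3,d5) ✓  (c5,d5,p4)→practised(p4,d5) ✗
Counterexamples (restrictor triples failing the scope): 9.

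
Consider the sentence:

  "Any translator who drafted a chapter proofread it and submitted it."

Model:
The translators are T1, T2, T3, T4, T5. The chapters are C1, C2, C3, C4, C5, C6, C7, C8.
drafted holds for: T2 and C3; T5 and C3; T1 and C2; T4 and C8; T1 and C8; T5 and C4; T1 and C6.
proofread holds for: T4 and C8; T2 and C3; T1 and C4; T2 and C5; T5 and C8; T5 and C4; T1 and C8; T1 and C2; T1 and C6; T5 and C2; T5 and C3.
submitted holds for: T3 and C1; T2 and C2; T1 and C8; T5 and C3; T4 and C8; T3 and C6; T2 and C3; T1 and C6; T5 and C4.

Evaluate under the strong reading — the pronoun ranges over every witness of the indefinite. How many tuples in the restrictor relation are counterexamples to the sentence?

"it" takes "a chapter" as antecedent — a donkey pronoun bound across the clause boundary.
Strong reading: for every (t,c) with drafted(t,c), proofread(t,c) ∧ submitted(t,c).
Restrictor pairs: (T1,C2) ✗  (T1,C6) ✓  (T1,C8) ✓  (T2,C3) ✓  (T4,C8) ✓  (T5,C3) ✓  (T5,C4) ✓
Counterexamples (restrictor pairs failing the scope): 1.

1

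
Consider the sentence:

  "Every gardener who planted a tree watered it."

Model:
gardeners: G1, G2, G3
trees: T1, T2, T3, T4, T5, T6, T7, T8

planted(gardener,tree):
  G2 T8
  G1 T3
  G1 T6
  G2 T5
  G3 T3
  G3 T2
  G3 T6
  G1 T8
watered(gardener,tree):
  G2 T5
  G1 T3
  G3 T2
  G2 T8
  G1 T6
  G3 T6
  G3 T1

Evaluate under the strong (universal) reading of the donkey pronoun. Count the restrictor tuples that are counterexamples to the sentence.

2

"it" takes "a tree" as antecedent — a donkey pronoun bound across the clause boundary.
Strong reading: for every (g,t) with planted(g,t), watered(g,t).
Restrictor pairs: (G1,T3) ✓  (G1,T6) ✓  (G1,T8) ✗  (G2,T5) ✓  (G2,T8) ✓  (G3,T2) ✓  (G3,T3) ✗  (G3,T6) ✓
Counterexamples (restrictor pairs failing the scope): 2.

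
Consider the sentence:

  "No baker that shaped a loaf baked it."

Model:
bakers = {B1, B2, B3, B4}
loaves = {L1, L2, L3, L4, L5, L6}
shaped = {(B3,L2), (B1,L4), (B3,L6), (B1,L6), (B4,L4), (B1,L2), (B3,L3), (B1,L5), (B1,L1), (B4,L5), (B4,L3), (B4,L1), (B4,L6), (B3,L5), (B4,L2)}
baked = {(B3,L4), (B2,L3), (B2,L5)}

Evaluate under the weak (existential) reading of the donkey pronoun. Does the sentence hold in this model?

"it" takes "a loaf" as antecedent — a donkey pronoun bound across the clause boundary.
Truth condition: for no (b,l) with shaped(b,l) does baked(b,l) hold.
Restrictor pairs — does the scope hold? (B1,L1):fails  (B1,L2):fails  (B1,L4):fails  (B1,L5):fails  (B1,L6):fails  (B3,L2):fails  (B3,L3):fails  (B3,L5):fails  (B3,L6):fails  (B4,L1):fails  (B4,L2):fails  (B4,L3):fails  (B4,L4):fails  (B4,L5):fails  (B4,L6):fails
Scope holds for no restrictor pair, so the sentence is true.

True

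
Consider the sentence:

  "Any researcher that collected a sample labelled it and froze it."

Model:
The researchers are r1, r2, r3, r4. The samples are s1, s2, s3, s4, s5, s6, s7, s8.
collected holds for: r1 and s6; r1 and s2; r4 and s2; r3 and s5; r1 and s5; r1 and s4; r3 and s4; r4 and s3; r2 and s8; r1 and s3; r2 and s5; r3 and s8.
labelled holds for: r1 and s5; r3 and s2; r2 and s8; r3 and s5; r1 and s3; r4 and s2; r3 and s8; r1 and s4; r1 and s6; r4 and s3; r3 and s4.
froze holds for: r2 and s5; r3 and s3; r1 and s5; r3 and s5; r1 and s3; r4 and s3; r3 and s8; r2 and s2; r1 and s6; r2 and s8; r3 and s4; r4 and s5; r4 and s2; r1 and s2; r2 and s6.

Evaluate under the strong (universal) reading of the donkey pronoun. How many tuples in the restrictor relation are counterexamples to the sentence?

"it" takes "a sample" as antecedent — a donkey pronoun bound across the clause boundary.
Strong reading: for every (r,s) with collected(r,s), labelled(r,s) ∧ froze(r,s).
Restrictor pairs: (r1,s2) ✗  (r1,s3) ✓  (r1,s4) ✗  (r1,s5) ✓  (r1,s6) ✓  (r2,s5) ✗  (r2,s8) ✓  (r3,s4) ✓  (r3,s5) ✓  (r3,s8) ✓  (r4,s2) ✓  (r4,s3) ✓
Counterexamples (restrictor pairs failing the scope): 3.

3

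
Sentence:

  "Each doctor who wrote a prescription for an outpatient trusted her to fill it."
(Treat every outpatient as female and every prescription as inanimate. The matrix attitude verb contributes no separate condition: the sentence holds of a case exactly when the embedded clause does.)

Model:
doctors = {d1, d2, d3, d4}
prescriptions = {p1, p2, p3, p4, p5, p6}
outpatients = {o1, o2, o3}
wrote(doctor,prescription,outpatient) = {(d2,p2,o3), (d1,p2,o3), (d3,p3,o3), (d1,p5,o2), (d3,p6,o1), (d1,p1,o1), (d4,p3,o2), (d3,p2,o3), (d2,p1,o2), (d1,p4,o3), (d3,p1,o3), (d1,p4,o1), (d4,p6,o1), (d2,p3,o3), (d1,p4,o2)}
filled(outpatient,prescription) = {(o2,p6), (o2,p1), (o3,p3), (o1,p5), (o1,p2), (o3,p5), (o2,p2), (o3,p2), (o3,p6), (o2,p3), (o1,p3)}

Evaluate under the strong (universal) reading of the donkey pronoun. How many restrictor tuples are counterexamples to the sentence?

8

"her" takes "an outpatient" as antecedent and "it" takes "a prescription"; both are donkey pronouns co-varying with the restrictor.
Strong reading: for every (d,p,o) with wrote(d,p,o), filled(o,p).
Restrictor triples: (d1,p1,o1)→filled(o1,p1) ✗  (d1,p2,o3)→filled(o3,p2) ✓  (d1,p4,o1)→filled(o1,p4) ✗  (d1,p4,o2)→filled(o2,p4) ✗  (d1,p4,o3)→filled(o3,p4) ✗  (d1,p5,o2)→filled(o2,p5) ✗  (d2,p1,o2)→filled(o2,p1) ✓  (d2,p2,o3)→filled(o3,p2) ✓  (d2,p3,o3)→filled(o3,p3) ✓  (d3,p1,o3)→filled(o3,p1) ✗  (d3,p2,o3)→filled(o3,p2) ✓  (d3,p3,o3)→filled(o3,p3) ✓  (d3,p6,o1)→filled(o1,p6) ✗  (d4,p3,o2)→filled(o2,p3) ✓  (d4,p6,o1)→filled(o1,p6) ✗
Counterexamples (restrictor triples failing the scope): 8.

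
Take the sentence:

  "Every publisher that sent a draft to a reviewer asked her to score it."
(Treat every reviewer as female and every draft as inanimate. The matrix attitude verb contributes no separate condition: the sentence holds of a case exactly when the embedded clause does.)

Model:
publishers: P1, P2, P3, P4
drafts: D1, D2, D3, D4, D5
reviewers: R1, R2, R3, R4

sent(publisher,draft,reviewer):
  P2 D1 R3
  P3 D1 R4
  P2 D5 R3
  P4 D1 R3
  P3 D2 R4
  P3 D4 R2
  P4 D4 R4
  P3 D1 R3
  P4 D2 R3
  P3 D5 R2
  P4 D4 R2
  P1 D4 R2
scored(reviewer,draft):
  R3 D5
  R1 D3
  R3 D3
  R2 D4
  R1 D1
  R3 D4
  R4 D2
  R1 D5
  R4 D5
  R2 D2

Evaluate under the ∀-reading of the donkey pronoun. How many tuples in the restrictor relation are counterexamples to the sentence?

7

"her" takes "a reviewer" as antecedent and "it" takes "a draft"; both are donkey pronouns co-varying with the restrictor.
Strong reading: for every (p,d,r) with sent(p,d,r), scored(r,d).
Restrictor triples: (P1,D4,R2)→scored(R2,D4) ✓  (P2,D1,R3)→scored(R3,D1) ✗  (P2,D5,R3)→scored(R3,D5) ✓  (P3,D1,R3)→scored(R3,D1) ✗  (P3,D1,R4)→scored(R4,D1) ✗  (P3,D2,R4)→scored(R4,D2) ✓  (P3,D4,R2)→scored(R2,D4) ✓  (P3,D5,R2)→scored(R2,D5) ✗  (P4,D1,R3)→scored(R3,D1) ✗  (P4,D2,R3)→scored(R3,D2) ✗  (P4,D4,R2)→scored(R2,D4) ✓  (P4,D4,R4)→scored(R4,D4) ✗
Counterexamples (restrictor triples failing the scope): 7.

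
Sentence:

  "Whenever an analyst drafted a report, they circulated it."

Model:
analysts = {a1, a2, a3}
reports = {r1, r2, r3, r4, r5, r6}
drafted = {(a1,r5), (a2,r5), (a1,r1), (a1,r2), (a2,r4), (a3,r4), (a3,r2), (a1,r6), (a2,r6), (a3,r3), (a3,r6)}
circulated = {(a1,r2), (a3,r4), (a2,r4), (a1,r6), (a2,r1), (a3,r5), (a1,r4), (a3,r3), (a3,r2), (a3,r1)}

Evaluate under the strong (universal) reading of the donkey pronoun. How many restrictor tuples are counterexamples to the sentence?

"it" takes "a report" as antecedent — a donkey pronoun bound across the clause boundary.
Strong reading: for every (a,r) with drafted(a,r), circulated(a,r).
Restrictor pairs: (a1,r1) ✗  (a1,r2) ✓  (a1,r5) ✗  (a1,r6) ✓  (a2,r4) ✓  (a2,r5) ✗  (a2,r6) ✗  (a3,r2) ✓  (a3,r3) ✓  (a3,r4) ✓  (a3,r6) ✗
Counterexamples (restrictor pairs failing the scope): 5.

5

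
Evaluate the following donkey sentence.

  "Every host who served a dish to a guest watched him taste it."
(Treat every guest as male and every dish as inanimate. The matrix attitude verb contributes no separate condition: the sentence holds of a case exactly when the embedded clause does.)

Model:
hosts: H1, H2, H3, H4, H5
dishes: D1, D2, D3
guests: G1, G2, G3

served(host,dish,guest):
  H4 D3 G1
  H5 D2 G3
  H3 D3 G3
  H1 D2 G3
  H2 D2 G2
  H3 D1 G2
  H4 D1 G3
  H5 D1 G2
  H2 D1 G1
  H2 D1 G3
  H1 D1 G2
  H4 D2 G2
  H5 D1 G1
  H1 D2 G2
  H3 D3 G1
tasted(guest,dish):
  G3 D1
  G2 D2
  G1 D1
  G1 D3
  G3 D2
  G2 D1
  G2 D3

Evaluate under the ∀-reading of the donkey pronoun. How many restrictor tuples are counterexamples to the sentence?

1

"him" takes "a guest" as antecedent and "it" takes "a dish"; both are donkey pronouns co-varying with the restrictor.
Strong reading: for every (h,d,g) with served(h,d,g), tasted(g,d).
Restrictor triples: (H1,D1,G2)→tasted(G2,D1) ✓  (H1,D2,G2)→tasted(G2,D2) ✓  (H1,D2,G3)→tasted(G3,D2) ✓  (H2,D1,G1)→tasted(G1,D1) ✓  (H2,D1,G3)→tasted(G3,D1) ✓  (H2,D2,G2)→tasted(G2,D2) ✓  (H3,D1,G2)→tasted(G2,D1) ✓  (H3,D3,G1)→tasted(G1,D3) ✓  (H3,D3,G3)→tasted(G3,D3) ✗  (H4,D1,G3)→tasted(G3,D1) ✓  (H4,D2,G2)→tasted(G2,D2) ✓  (H4,D3,G1)→tasted(G1,D3) ✓  (H5,D1,G1)→tasted(G1,D1) ✓  (H5,D1,G2)→tasted(G2,D1) ✓  (H5,D2,G3)→tasted(G3,D2) ✓
Counterexamples (restrictor triples failing the scope): 1.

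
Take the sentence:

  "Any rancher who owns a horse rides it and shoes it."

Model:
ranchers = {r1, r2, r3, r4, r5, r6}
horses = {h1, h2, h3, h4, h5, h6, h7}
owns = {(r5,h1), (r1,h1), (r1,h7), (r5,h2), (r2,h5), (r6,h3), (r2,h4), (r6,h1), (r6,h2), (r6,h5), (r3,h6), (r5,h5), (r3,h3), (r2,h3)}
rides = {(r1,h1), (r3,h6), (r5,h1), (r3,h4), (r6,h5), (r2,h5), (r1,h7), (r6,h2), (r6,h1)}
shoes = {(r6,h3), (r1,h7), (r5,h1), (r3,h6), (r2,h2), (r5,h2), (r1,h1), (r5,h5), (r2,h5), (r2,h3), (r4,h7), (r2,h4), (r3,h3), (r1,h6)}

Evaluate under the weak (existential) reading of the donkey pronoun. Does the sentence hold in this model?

"it" takes "a horse" as antecedent — a donkey pronoun bound across the clause boundary.
Weak reading: every rancher r with some owns-horse has at least one owns-horse h such that rides(r,h) ∧ shoes(r,h).
Per rancher: r1:✓  r2:✓  r3:✓  r5:✓  r6:✗
r6 has no witness among its owns-horses.

False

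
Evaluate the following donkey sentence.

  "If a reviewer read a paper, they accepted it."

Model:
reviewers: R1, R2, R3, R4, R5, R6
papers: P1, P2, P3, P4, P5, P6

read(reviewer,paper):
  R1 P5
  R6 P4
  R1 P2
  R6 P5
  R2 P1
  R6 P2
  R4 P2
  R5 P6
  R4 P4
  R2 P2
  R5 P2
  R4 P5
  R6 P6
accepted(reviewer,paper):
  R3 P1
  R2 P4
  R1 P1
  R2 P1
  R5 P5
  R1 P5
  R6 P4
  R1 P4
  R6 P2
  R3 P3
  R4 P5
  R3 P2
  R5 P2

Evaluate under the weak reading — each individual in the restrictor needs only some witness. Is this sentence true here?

"it" takes "a paper" as antecedent — a donkey pronoun bound across the clause boundary.
Weak reading: every reviewer r with some read-paper has at least one read-paper p such that accepted(r,p).
Per reviewer: R1:✓  R2:✓  R4:✓  R5:✓  R6:✓
Every reviewer in the restrictor has a witness.

True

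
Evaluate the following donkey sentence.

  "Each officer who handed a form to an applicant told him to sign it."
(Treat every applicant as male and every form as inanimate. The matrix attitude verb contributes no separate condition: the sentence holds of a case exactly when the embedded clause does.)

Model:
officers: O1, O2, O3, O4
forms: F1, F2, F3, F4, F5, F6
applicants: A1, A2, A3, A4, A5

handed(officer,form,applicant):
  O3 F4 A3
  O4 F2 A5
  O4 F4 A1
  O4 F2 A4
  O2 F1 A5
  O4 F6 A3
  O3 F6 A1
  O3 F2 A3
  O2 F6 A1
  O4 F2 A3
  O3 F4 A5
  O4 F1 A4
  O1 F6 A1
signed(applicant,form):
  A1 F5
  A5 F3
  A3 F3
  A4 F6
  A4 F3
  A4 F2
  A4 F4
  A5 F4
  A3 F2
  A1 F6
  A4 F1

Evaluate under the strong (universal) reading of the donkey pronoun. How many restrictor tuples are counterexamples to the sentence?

"him" takes "an applicant" as antecedent and "it" takes "a form"; both are donkey pronouns co-varying with the restrictor.
Strong reading: for every (o,f,a) with handed(o,f,a), signed(a,f).
Restrictor triples: (O1,F6,A1)→signed(A1,F6) ✓  (O2,F1,A5)→signed(A5,F1) ✗  (O2,F6,A1)→signed(A1,F6) ✓  (O3,F2,A3)→signed(A3,F2) ✓  (O3,F4,A3)→signed(A3,F4) ✗  (O3,F4,A5)→signed(A5,F4) ✓  (O3,F6,A1)→signed(A1,F6) ✓  (O4,F1,A4)→signed(A4,F1) ✓  (O4,F2,A3)→signed(A3,F2) ✓  (O4,F2,A4)→signed(A4,F2) ✓  (O4,F2,A5)→signed(A5,F2) ✗  (O4,F4,A1)→signed(A1,F4) ✗  (O4,F6,A3)→signed(A3,F6) ✗
Counterexamples (restrictor triples failing the scope): 5.

5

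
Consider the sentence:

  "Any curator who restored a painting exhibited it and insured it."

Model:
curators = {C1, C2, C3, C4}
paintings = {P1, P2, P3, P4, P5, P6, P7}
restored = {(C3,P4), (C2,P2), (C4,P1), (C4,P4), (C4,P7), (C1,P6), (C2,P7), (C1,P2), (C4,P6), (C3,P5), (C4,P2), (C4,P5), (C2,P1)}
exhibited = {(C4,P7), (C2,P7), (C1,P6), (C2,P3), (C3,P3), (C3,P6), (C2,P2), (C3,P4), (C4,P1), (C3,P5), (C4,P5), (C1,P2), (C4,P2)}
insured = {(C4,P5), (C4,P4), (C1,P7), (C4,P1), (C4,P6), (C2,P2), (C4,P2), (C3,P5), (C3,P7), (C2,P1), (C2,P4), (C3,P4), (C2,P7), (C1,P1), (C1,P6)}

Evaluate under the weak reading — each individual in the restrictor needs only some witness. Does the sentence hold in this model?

True

"it" takes "a painting" as antecedent — a donkey pronoun bound across the clause boundary.
Weak reading: every curator c with some restored-painting has at least one restored-painting p such that exhibited(c,p) ∧ insured(c,p).
Per curator: C1:✓  C2:✓  C3:✓  C4:✓
Every curator in the restrictor has a witness.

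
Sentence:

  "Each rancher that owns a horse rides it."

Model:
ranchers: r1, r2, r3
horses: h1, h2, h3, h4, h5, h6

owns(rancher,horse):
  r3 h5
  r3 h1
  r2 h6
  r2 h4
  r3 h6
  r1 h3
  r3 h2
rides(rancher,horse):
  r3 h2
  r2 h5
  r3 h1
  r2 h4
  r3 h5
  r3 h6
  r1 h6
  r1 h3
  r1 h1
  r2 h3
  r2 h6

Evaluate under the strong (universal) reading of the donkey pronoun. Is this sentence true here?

"it" takes "a horse" as antecedent — a donkey pronoun bound across the clause boundary.
Strong reading: for every (r,h) with owns(r,h), rides(r,h).
Restrictor pairs: (r1,h3) ✓  (r2,h4) ✓  (r2,h6) ✓  (r3,h1) ✓  (r3,h2) ✓  (r3,h5) ✓  (r3,h6) ✓
Every restrictor pair satisfies the scope.

True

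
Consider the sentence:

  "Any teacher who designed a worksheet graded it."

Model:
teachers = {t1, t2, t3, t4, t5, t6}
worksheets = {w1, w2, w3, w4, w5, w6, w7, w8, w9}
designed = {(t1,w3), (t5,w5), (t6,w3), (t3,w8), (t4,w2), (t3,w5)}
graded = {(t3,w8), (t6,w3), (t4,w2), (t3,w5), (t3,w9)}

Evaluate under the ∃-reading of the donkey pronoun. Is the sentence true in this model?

"it" takes "a worksheet" as antecedent — a donkey pronoun bound across the clause boundary.
Weak reading: every teacher t with some designed-worksheet has at least one designed-worksheet w such that graded(t,w).
Per teacher: t1:✗  t3:✓  t4:✓  t5:✗  t6:✓
t1 has no witness among its designed-worksheets.

False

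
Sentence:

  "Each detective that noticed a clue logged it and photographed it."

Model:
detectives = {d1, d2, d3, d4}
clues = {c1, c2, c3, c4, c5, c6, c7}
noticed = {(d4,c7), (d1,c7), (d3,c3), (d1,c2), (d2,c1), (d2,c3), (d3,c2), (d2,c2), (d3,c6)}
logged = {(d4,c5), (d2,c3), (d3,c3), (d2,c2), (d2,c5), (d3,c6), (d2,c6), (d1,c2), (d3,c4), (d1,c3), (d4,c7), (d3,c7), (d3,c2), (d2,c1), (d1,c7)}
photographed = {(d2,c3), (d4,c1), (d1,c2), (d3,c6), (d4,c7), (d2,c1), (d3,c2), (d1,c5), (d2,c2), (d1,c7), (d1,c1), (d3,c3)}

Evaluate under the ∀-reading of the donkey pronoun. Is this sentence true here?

True

"it" takes "a clue" as antecedent — a donkey pronoun bound across the clause boundary.
Strong reading: for every (d,c) with noticed(d,c), logged(d,c) ∧ photographed(d,c).
Restrictor pairs: (d1,c2) ✓  (d1,c7) ✓  (d2,c1) ✓  (d2,c2) ✓  (d2,c3) ✓  (d3,c2) ✓  (d3,c3) ✓  (d3,c6) ✓  (d4,c7) ✓
Every restrictor pair satisfies the scope.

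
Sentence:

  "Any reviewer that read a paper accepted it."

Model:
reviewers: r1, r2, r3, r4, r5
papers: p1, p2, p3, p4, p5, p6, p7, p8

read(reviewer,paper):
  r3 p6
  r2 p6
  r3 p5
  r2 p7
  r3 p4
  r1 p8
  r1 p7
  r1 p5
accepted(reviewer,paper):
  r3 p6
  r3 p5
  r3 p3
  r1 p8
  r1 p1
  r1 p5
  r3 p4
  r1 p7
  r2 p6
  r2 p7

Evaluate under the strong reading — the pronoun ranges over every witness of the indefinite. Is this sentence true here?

True

"it" takes "a paper" as antecedent — a donkey pronoun bound across the clause boundary.
Strong reading: for every (r,p) with read(r,p), accepted(r,p).
Restrictor pairs: (r1,p5) ✓  (r1,p7) ✓  (r1,p8) ✓  (r2,p6) ✓  (r2,p7) ✓  (r3,p4) ✓  (r3,p5) ✓  (r3,p6) ✓
Every restrictor pair satisfies the scope.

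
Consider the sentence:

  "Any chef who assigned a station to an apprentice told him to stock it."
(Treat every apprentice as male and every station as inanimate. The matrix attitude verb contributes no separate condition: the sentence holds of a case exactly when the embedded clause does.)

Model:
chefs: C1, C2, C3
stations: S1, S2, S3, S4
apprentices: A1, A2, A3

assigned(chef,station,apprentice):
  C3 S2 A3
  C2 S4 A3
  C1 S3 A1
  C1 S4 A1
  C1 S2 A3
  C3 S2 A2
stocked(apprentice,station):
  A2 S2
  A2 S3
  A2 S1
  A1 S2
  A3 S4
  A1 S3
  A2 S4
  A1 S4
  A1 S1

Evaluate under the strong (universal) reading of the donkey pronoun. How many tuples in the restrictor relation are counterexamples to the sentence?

2

"him" takes "an apprentice" as antecedent and "it" takes "a station"; both are donkey pronouns co-varying with the restrictor.
Strong reading: for every (c,s,a) with assigned(c,s,a), stocked(a,s).
Restrictor triples: (C1,S2,A3)→stocked(A3,S2) ✗  (C1,S3,A1)→stocked(A1,S3) ✓  (C1,S4,A1)→stocked(A1,S4) ✓  (C2,S4,A3)→stocked(A3,S4) ✓  (C3,S2,A2)→stocked(A2,S2) ✓  (C3,S2,A3)→stocked(A3,S2) ✗
Counterexamples (restrictor triples failing the scope): 2.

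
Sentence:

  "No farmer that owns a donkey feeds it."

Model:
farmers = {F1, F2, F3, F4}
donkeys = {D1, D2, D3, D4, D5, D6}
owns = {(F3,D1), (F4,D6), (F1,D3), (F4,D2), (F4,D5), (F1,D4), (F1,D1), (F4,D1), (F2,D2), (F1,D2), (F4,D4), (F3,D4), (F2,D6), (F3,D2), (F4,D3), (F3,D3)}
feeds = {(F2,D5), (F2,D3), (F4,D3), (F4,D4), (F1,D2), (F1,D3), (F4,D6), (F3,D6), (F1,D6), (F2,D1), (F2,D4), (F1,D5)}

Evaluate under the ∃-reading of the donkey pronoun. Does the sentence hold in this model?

"it" takes "a donkey" as antecedent — a donkey pronoun bound across the clause boundary.
Truth condition: for no (f,d) with owns(f,d) does feeds(f,d) hold.
Restrictor pairs — does the scope hold? (F1,D1):fails  (F1,D2):holds  (F1,D3):holds  (F1,D4):fails  (F2,D2):fails  (F2,D6):fails  (F3,D1):fails  (F3,D2):fails  (F3,D3):fails  (F3,D4):fails  (F4,D1):fails  (F4,D2):fails  (F4,D3):holds  (F4,D4):holds  (F4,D5):fails  (F4,D6):holds
Scope holds for 5 pair(s), so the sentence is false.

False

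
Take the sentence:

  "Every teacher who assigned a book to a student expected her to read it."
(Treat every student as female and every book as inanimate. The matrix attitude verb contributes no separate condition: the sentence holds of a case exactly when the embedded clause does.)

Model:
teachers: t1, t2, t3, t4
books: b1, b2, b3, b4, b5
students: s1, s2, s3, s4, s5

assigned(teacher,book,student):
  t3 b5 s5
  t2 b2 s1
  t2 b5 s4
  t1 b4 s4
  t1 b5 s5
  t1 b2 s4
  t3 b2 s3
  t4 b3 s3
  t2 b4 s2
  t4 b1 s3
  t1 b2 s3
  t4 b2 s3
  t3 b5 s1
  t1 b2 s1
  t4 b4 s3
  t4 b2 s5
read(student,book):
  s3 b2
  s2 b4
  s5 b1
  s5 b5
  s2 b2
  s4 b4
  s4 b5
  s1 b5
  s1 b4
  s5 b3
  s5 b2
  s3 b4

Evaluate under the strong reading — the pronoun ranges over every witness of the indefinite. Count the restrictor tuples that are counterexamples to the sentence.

5

"her" takes "a student" as antecedent and "it" takes "a book"; both are donkey pronouns co-varying with the restrictor.
Strong reading: for every (t,b,s) with assigned(t,b,s), read(s,b).
Restrictor triples: (t1,b2,s1)→read(s1,b2) ✗  (t1,b2,s3)→read(s3,b2) ✓  (t1,b2,s4)→read(s4,b2) ✗  (t1,b4,s4)→read(s4,b4) ✓  (t1,b5,s5)→read(s5,b5) ✓  (t2,b2,s1)→read(s1,b2) ✗  (t2,b4,s2)→read(s2,b4) ✓  (t2,b5,s4)→read(s4,b5) ✓  (t3,b2,s3)→read(s3,b2) ✓  (t3,b5,s1)→read(s1,b5) ✓  (t3,b5,s5)→read(s5,b5) ✓  (t4,b1,s3)→read(s3,b1) ✗  (t4,b2,s3)→read(s3,b2) ✓  (t4,b2,s5)→read(s5,b2) ✓  (t4,b3,s3)→read(s3,b3) ✗  (t4,b4,s3)→read(s3,b4) ✓
Counterexamples (restrictor triples failing the scope): 5.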